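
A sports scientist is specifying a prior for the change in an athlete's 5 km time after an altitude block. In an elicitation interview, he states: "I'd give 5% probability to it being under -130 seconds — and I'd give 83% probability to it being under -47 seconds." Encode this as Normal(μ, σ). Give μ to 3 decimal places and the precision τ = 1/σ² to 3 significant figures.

μ = -77.471, τ = 0.000981

The p-quantile of Normal(μ,σ) is μ + z_p·σ, with z_{0.05} = -1.645 and z_{0.83} = 0.9542.
Eliminate σ: μ = (z₂·x₁ − z₁·x₂)/(z₂ − z₁) = (0.9542·-130 − (-1.645)·-47)/2.599 = -77.471.
Then σ = (x₂ − x₁)/(z₂ − z₁) = (-47 − -130)/2.599 = 31.935.
Precision τ = 1/σ² = 1/31.94² = 0.000981.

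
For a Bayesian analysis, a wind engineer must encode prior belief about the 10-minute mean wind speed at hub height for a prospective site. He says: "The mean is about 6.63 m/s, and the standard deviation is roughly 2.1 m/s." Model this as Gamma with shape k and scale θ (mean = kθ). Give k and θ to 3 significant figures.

k ≈ 9.97, θ ≈ 0.665

For Gamma(k, scale θ): mean = kθ, variance = kθ², so CV = 1/√k.
CV = SD/mean = 2.1/6.63 = 0.3167, hence k = 1/CV² = 9.97.
Then θ = mean/k = 6.63/9.97 = 0.665.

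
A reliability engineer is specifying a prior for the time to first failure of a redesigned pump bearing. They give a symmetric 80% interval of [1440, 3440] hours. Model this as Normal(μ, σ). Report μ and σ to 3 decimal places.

μ = 2440.000, σ = 780.304

A symmetric 80% interval runs μ ± z·σ with z = 1.282.
Half-width = 1000, so σ = 1000/1.282 = 780.304.
μ is the interval midpoint, 2440.000.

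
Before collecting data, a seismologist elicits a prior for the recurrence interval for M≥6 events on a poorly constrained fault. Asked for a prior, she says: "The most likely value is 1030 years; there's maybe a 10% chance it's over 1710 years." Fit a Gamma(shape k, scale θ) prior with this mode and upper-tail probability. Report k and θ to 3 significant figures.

Gamma(k,θ) with k>1 has mode (k−1)θ, so θ = 1030/(k−1).
Need P(X < 1710) = 0.9 with θ tied to k this way. Start at k = 2, θ = 1030: P(X<1710) ≈ 0.494.
Too low — raise k to concentrate. Iterating converges to k ≈ 8.35.
Then θ = 1030/(8.35−1) ≈ 140.

k ≈ 8.35, θ ≈ 140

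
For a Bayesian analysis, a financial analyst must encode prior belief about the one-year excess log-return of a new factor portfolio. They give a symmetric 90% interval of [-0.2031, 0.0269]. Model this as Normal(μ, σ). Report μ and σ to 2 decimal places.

μ = -0.09, σ = 0.07

A symmetric 90% interval runs μ ± z·σ with z = 1.645.
Half-width = 0.115, so σ = 0.115/1.645 = 0.07.
μ is the interval midpoint, -0.09.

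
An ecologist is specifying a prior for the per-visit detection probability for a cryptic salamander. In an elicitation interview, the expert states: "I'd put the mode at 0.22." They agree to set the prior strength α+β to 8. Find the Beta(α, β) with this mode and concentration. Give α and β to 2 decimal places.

α = 2.32, β = 5.68

For α,β > 1 the Beta mode is (α−1)/(α+β−2). With α+β = 8, the mode is (α−1)/6.
Set (α−1)/6 = 0.22 → α = 1 + 0.22·6 = 2.32.
β = 8 − α = 5.68.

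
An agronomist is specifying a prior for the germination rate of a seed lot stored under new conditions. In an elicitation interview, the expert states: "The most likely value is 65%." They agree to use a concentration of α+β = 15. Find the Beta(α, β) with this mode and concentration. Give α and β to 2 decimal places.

For α,β > 1 the Beta mode is (α−1)/(α+β−2). With α+β = 15, the mode is (α−1)/13.
Set (α−1)/13 = 0.65 → α = 1 + 0.65·13 = 9.45.
β = 15 − α = 5.55.

α = 9.45, β = 5.55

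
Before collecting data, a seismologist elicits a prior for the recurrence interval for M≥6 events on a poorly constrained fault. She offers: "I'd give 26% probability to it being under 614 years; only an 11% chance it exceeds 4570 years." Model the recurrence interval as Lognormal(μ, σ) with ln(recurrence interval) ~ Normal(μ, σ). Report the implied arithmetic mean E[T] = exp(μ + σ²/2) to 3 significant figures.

E[T] ≈ 2180 years

If T ~ Lognormal(μ,σ) then ln T ~ Normal(μ,σ), so the p-quantile of ln T is μ + z_p·σ.
ln(614) = 6.42 and ln(4570) = 8.427; z_{0.26} = -0.6433, z_{0.89} = 1.227.
σ = (8.427 − 6.42)/(1.227 − (-0.6433)) = 1.073.
μ = 6.42 − (-0.6433)·1.073 = 7.111.
E[T] = exp(μ + σ²/2) = exp(7.111 + 0.5762) = 2180 years.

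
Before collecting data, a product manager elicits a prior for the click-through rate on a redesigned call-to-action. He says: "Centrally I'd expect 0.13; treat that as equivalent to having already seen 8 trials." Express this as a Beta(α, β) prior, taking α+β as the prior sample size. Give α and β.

Under the effective-sample-size interpretation, Beta(α, β) has prior mean α/(α+β) and prior sample size α+β.
So α+β = 8 and α/(α+β) = 0.13, giving α = 0.13·8 = 1.04 and β = 8 − 1.04 = 6.96.

α = 1.04, β = 6.96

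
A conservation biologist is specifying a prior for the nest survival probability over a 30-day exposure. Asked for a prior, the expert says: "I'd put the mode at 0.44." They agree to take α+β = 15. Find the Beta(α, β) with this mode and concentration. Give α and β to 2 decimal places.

For α,β > 1 the Beta mode is (α−1)/(α+β−2). With α+β = 15, the mode is (α−1)/13.
Set (α−1)/13 = 0.44 → α = 1 + 0.44·13 = 6.72.
β = 15 − α = 8.28.

α = 6.72, β = 8.28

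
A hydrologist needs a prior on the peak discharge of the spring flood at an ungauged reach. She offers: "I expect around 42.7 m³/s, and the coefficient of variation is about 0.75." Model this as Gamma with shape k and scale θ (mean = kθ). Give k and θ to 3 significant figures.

For Gamma(k, scale θ): mean = kθ, variance = kθ², so CV = 1/√k.
CV = 0.75, hence k = 1/CV² = 1.78.
Then θ = mean/k = 42.7/1.78 = 24.

k ≈ 1.78, θ ≈ 24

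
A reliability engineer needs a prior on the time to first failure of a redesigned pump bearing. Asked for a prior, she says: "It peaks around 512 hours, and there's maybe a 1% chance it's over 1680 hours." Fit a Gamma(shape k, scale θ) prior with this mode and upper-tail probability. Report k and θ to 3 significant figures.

Gamma(k,θ) with k>1 has mode (k−1)θ, so θ = 512/(k−1).
Need P(X < 1680) = 0.99 with θ tied to k this way. Start at k = 2, θ = 512: P(X<1680) ≈ 0.839.
Too low — raise k to concentrate. Iterating converges to k ≈ 4.12.
Then θ = 512/(4.12−1) ≈ 164.

k ≈ 4.12, θ ≈ 164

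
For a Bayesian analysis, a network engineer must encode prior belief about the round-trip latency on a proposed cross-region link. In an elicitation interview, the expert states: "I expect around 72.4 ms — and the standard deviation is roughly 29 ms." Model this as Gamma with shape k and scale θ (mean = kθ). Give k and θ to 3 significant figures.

For Gamma(k, scale θ): mean = kθ, variance = kθ², so CV = 1/√k.
CV = SD/mean = 29/72.4 = 0.4006, hence k = 1/CV² = 6.23.
Then θ = mean/k = 72.4/6.23 = 11.6.

k ≈ 6.23, θ ≈ 11.6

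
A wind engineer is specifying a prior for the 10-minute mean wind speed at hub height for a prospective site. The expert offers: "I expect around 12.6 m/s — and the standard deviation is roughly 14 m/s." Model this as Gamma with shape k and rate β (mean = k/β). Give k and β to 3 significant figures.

For Gamma(k, rate β): mean = k/β, variance = k/β², so CV = 1/√k.
CV = SD/mean = 14/12.6 = 1.111, hence k = 1/CV² = 0.81.
Then β = k/mean = 0.81/12.6 = 0.0643.

k ≈ 0.81, β ≈ 0.0643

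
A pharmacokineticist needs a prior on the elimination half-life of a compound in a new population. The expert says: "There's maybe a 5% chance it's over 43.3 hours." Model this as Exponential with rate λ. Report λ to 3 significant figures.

P(T > 43.3) = e^(−λ·43.3) = 0.05, so λ = −ln(0.05)/43.3 = 0.0692.

λ ≈ 0.0692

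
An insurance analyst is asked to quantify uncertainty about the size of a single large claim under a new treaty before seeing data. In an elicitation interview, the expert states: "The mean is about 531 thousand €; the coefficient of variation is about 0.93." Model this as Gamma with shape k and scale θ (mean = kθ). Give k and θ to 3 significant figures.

k ≈ 1.16, θ ≈ 459

For Gamma(k, scale θ): mean = kθ, variance = kθ², so CV = 1/√k.
CV = 0.93, hence k = 1/CV² = 1.16.
Then θ = mean/k = 531/1.16 = 459.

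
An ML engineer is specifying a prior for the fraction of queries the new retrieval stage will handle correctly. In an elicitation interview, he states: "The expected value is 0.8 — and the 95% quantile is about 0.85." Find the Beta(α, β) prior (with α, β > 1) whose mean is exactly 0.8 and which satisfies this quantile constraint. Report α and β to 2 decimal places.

With mean 0.8 fixed, write α = 0.8s, β = 0.2s where s = α+β.
Need P(θ < 0.85) = 0.95 under Beta(0.8s, 0.2s). Normal approximation: (q−m)/√(m(1−m)/s) ≈ z_{0.95} = 1.64, so s ≈ 0.8·0.2·(1.64)²/(0.85−0.8)² = 173.2.
At s = 173.2: P(θ<0.85) ≈ 0.958. Adjusting to match 0.95 gives s ≈ 157.66.
So α = 0.8·157.66 ≈ 126.13, β = 0.2·157.66 ≈ 31.53.

α ≈ 126.13, β ≈ 31.53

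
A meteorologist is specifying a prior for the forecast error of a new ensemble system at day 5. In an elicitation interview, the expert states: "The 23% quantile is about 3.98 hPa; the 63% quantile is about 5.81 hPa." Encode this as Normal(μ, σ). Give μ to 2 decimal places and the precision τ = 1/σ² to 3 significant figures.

μ = 5.24, τ = 0.342

The p-quantile of Normal(μ,σ) is μ + z_p·σ, with z_{0.23} = -0.7388 and z_{0.63} = 0.3319.
Eliminate σ: μ = (z₂·x₁ − z₁·x₂)/(z₂ − z₁) = (0.3319·3.98 − (-0.7388)·5.81)/1.071 = 5.24.
Then σ = (x₂ − x₁)/(z₂ − z₁) = (5.81 − 3.98)/1.071 = 1.71.
Precision τ = 1/σ² = 1/1.709² = 0.342.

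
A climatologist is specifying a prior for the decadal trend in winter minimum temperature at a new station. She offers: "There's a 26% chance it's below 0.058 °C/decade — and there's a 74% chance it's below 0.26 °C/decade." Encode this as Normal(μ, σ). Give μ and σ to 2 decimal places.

μ = 0.16, σ = 0.16

The p-quantile of Normal(μ,σ) is μ + z_p·σ, with z_{0.26} = -0.6433 and z_{0.74} = 0.6433.
Eliminate σ: μ = (z₂·x₁ − z₁·x₂)/(z₂ − z₁) = (0.6433·0.058 − (-0.6433)·0.26)/1.287 = 0.16.
Then σ = (x₂ − x₁)/(z₂ − z₁) = (0.26 − 0.058)/1.287 = 0.16.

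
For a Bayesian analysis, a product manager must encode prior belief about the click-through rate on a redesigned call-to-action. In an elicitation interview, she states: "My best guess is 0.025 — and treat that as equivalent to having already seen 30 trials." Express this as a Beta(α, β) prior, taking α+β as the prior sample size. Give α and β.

Under the effective-sample-size interpretation, Beta(α, β) has prior mean α/(α+β) and prior sample size α+β.
So α+β = 30 and α/(α+β) = 0.025, giving α = 0.025·30 = 0.75 and β = 30 − 0.75 = 29.25.

α = 0.75, β = 29.25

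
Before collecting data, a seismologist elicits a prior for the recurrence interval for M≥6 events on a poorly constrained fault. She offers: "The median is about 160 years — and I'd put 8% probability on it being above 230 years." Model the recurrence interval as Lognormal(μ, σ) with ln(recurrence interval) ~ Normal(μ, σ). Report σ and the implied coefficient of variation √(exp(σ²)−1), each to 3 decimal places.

σ ≈ 0.258, CV ≈ 0.263

If T ~ Lognormal(μ,σ) then ln T ~ Normal(μ,σ), so the p-quantile of ln T is μ + z_p·σ.
ln(160) = 5.075 and ln(230) = 5.438; z_{0.5} = 0, z_{0.92} = 1.405.
σ = (5.438 − 5.075)/(1.405 − (0)) = 0.258.
μ = 5.075 − (0)·0.258 = 5.075.
CV = √(exp(σ²)−1) = √(exp(0.0667)−1) = 0.263.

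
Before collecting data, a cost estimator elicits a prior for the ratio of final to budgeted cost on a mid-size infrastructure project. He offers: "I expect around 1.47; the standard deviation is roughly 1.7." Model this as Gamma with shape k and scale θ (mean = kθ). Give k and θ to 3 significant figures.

k ≈ 0.748, θ ≈ 1.97

For Gamma(k, scale θ): mean = kθ, variance = kθ², so CV = 1/√k.
CV = SD/mean = 1.7/1.47 = 1.156, hence k = 1/CV² = 0.748.
Then θ = mean/k = 1.47/0.748 = 1.97.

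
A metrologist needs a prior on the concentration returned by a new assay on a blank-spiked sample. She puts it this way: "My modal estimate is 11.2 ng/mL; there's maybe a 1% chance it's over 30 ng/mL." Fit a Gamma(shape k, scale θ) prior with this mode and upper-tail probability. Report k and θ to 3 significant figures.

k ≈ 5.76, θ ≈ 2.35

Gamma(k,θ) with k>1 has mode (k−1)θ, so θ = 11.2/(k−1).
Need P(X < 30) = 0.99 with θ tied to k this way. Start at k = 2, θ = 11.2: P(X<30) ≈ 0.747.
Too low — raise k to concentrate. Iterating converges to k ≈ 5.76.
Then θ = 11.2/(5.76−1) ≈ 2.35.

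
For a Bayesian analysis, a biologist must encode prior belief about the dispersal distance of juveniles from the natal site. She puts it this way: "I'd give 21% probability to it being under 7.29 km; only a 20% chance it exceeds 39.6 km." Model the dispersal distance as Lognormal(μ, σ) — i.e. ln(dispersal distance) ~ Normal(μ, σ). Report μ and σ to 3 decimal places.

μ ≈ 2.815, σ ≈ 1.027

If T ~ Lognormal(μ,σ) then ln T ~ Normal(μ,σ), so the p-quantile of ln T is μ + z_p·σ.
ln(7.29) = 1.987 and ln(39.6) = 3.679; z_{0.21} = -0.8064, z_{0.8} = 0.8416.
σ = (3.679 − 1.987)/(0.8416 − (-0.8064)) = 1.027.
μ = 1.987 − (-0.8064)·1.027 = 2.815.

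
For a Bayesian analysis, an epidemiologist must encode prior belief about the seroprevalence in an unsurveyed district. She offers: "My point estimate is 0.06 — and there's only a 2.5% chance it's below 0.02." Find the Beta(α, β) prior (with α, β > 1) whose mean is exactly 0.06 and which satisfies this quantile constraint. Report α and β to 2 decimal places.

With mean 0.06 fixed, write α = 0.06s, β = 0.94s where s = α+β.
Need P(θ < 0.02) = 0.025 under Beta(0.06s, 0.94s). Normal approximation: (q−m)/√(m(1−m)/s) ≈ z_{0.025} = -1.96, so s ≈ 0.06·0.94·(-1.96)²/(0.02−0.06)² = 135.4.
At s = 135.4: P(θ<0.02) ≈ 0.005. Adjusting to match 0.025 gives s ≈ 83.27.
So α = 0.06·83.27 ≈ 5.00, β = 0.94·83.27 ≈ 78.28.

α ≈ 5.00, β ≈ 78.28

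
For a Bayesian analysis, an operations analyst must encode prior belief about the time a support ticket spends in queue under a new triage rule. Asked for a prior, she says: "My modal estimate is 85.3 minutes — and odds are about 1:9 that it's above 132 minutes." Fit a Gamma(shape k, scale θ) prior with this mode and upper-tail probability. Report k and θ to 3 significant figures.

Gamma(k,θ) with k>1 has mode (k−1)θ, so θ = 85.3/(k−1).
Need P(X < 132) = 0.9 with θ tied to k this way. Start at k = 2, θ = 85.3: P(X<132) ≈ 0.458.
Too low — raise k to concentrate. Iterating converges to k ≈ 10.8.
Then θ = 85.3/(10.8−1) ≈ 8.7.

k ≈ 10.8, θ ≈ 8.7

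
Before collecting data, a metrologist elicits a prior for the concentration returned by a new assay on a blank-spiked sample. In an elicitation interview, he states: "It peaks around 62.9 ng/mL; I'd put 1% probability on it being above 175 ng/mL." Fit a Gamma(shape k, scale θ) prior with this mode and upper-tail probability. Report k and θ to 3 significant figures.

Gamma(k,θ) with k>1 has mode (k−1)θ, so θ = 62.9/(k−1).
Need P(X < 175) = 0.99 with θ tied to k this way. Start at k = 2, θ = 62.9: P(X<175) ≈ 0.766.
Too low — raise k to concentrate. Iterating converges to k ≈ 5.38.
Then θ = 62.9/(5.38−1) ≈ 14.4.

k ≈ 5.38, θ ≈ 14.4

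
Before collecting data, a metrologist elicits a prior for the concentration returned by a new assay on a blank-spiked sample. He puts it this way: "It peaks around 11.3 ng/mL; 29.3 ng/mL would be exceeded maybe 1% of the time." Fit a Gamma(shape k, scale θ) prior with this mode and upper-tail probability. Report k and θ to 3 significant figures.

k ≈ 6.13, θ ≈ 2.2

Gamma(k,θ) with k>1 has mode (k−1)θ, so θ = 11.3/(k−1).
Need P(X < 29.3) = 0.99 with θ tied to k this way. Start at k = 2, θ = 11.3: P(X<29.3) ≈ 0.731.
Too low — raise k to concentrate. Iterating converges to k ≈ 6.13.
Then θ = 11.3/(6.13−1) ≈ 2.2.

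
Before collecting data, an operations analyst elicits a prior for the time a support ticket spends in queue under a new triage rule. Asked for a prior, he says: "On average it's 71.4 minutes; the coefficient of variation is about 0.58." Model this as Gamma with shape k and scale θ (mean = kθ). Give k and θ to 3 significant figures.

For Gamma(k, scale θ): mean = kθ, variance = kθ², so CV = 1/√k.
CV = 0.58, hence k = 1/CV² = 2.97.
Then θ = mean/k = 71.4/2.97 = 24.

k ≈ 2.97, θ ≈ 24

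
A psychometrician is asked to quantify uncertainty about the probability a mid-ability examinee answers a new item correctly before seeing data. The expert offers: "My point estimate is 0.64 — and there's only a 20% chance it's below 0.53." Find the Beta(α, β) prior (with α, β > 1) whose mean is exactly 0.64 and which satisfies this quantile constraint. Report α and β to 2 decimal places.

α ≈ 8.35, β ≈ 4.70

With mean 0.64 fixed, write α = 0.64s, β = 0.36s where s = α+β.
Need P(θ < 0.53) = 0.2 under Beta(0.64s, 0.36s). Normal approximation: (q−m)/√(m(1−m)/s) ≈ z_{0.2} = -0.842, so s ≈ 0.64·0.36·(-0.842)²/(0.53−0.64)² = 13.5.
At s = 13.5: P(θ<0.53) ≈ 0.196. Adjusting to match 0.2 gives s ≈ 13.05.
So α = 0.64·13.05 ≈ 8.35, β = 0.36·13.05 ≈ 4.70.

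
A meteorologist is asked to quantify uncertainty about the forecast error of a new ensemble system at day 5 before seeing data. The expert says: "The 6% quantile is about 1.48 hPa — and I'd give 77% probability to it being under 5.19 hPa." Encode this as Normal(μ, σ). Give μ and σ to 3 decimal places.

The p-quantile of Normal(μ,σ) is μ + z_p·σ, with z_{0.06} = -1.555 and z_{0.77} = 0.7388.
Eliminate σ: μ = (z₂·x₁ − z₁·x₂)/(z₂ − z₁) = (0.7388·1.48 − (-1.555)·5.19)/2.294 = 3.995.
Then σ = (x₂ − x₁)/(z₂ − z₁) = (5.19 − 1.48)/2.294 = 1.618.

μ = 3.995, σ = 1.618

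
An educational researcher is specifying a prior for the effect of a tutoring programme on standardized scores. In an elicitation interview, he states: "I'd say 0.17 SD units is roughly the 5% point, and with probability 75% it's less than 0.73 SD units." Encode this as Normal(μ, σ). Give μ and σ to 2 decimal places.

μ = 0.57, σ = 0.24

For Normal(μ,σ), the p-quantile is μ + z_p·σ. Here z_{0.05} = -1.645, z_{0.75} = 0.6745.
So 0.17 = μ − 1.645σ and 0.73 = μ + 0.6745σ.
Subtracting: σ = (0.73 − 0.17)/(0.6745 − (-1.645)) = 0.24.
Then μ = 0.17 − (-1.645)·0.24 = 0.57.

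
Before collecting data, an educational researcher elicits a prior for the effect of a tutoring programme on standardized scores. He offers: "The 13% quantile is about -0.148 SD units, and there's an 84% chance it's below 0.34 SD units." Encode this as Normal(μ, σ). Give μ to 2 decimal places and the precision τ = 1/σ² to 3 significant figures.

The p-quantile of Normal(μ,σ) is μ + z_p·σ, with z_{0.13} = -1.126 and z_{0.84} = 0.9945.
Eliminate σ: μ = (z₂·x₁ − z₁·x₂)/(z₂ − z₁) = (0.9945·-0.148 − (-1.126)·0.34)/2.121 = 0.11.
Then σ = (x₂ − x₁)/(z₂ − z₁) = (0.34 − -0.148)/2.121 = 0.23.
Precision τ = 1/σ² = 1/0.2301² = 18.9.

μ = 0.11, τ = 18.9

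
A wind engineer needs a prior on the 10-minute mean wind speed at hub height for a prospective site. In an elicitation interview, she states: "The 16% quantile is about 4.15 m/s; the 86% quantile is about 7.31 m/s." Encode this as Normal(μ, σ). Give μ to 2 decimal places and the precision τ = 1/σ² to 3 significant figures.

For Normal(μ,σ), the p-quantile is μ + z_p·σ. Here z_{0.16} = -0.9945, z_{0.86} = 1.08.
So 4.15 = μ − 0.9945σ and 7.31 = μ + 1.08σ.
Subtracting: σ = (7.31 − 4.15)/(1.08 − (-0.9945)) = 1.52.
Then μ = 4.15 − (-0.9945)·1.52 = 5.66.
Precision τ = 1/σ² = 1/1.523² = 0.431.

μ = 5.66, τ = 0.431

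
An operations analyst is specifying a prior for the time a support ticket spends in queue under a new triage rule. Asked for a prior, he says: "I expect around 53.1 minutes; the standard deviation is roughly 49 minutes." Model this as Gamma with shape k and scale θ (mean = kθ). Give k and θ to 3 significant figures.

k ≈ 1.17, θ ≈ 45.2

For Gamma(k, scale θ): mean = kθ, variance = kθ², so CV = 1/√k.
CV = SD/mean = 49/53.1 = 0.9228, hence k = 1/CV² = 1.17.
Then θ = mean/k = 53.1/1.17 = 45.2.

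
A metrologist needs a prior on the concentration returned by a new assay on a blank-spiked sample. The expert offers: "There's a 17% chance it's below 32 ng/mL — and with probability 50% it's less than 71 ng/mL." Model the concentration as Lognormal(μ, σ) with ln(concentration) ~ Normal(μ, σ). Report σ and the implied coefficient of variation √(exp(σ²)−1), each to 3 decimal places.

If T ~ Lognormal(μ,σ) then ln T ~ Normal(μ,σ), so the p-quantile of ln T is μ + z_p·σ.
ln(32) = 3.466 and ln(71) = 4.263; z_{0.17} = -0.9542, z_{0.5} = 0.
σ = (4.263 − 3.466)/(0 − (-0.9542)) = 0.835.
μ = 3.466 − (-0.9542)·0.835 = 4.263.
CV = √(exp(σ²)−1) = √(exp(0.6976)−1) = 1.004.

σ ≈ 0.835, CV ≈ 1.004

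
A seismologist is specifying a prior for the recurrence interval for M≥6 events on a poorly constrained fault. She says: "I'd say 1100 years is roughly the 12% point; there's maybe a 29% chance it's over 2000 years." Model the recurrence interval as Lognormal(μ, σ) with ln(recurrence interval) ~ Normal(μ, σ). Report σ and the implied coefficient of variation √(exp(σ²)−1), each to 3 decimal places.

If T ~ Lognormal(μ,σ) then ln T ~ Normal(μ,σ), so the p-quantile of ln T is μ + z_p·σ.
ln(1100) = 7.003 and ln(2000) = 7.601; z_{0.12} = -1.175, z_{0.71} = 0.5534.
σ = (7.601 − 7.003)/(0.5534 − (-1.175)) = 0.346.
μ = 7.003 − (-1.175)·0.346 = 7.409.
CV = √(exp(σ²)−1) = √(exp(0.1196)−1) = 0.357.

σ ≈ 0.346, CV ≈ 0.357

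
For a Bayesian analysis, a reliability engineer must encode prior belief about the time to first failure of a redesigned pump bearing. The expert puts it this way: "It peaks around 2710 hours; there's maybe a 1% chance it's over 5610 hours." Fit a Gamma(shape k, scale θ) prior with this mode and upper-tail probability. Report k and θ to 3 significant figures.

k ≈ 10.2, θ ≈ 294

Gamma(k,θ) with k>1 has mode (k−1)θ, so θ = 2710/(k−1).
Need P(X < 5610) = 0.99 with θ tied to k this way. Start at k = 2, θ = 2710: P(X<5610) ≈ 0.613.
Too low — raise k to concentrate. Iterating converges to k ≈ 10.2.
Then θ = 2710/(10.2−1) ≈ 294.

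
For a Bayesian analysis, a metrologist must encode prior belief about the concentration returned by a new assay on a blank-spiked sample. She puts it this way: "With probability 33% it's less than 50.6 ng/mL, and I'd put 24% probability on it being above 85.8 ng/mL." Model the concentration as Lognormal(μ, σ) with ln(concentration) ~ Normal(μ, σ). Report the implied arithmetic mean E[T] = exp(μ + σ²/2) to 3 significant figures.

If T ~ Lognormal(μ,σ) then ln T ~ Normal(μ,σ), so the p-quantile of ln T is μ + z_p·σ.
ln(50.6) = 3.924 and ln(85.8) = 4.452; z_{0.33} = -0.4399, z_{0.76} = 0.7063.
σ = (4.452 − 3.924)/(0.7063 − (-0.4399)) = 0.461.
μ = 3.924 − (-0.4399)·0.461 = 4.127.
E[T] = exp(μ + σ²/2) = exp(4.127 + 0.1061) = 68.9 ng/mL.

E[T] ≈ 68.9 ng/mL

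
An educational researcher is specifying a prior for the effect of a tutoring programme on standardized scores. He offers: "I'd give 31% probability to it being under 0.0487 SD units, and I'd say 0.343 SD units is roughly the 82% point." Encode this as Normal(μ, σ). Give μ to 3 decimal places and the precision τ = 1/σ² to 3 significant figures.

μ = 0.152, τ = 23

The p-quantile of Normal(μ,σ) is μ + z_p·σ, with z_{0.31} = -0.4959 and z_{0.82} = 0.9154.
Eliminate σ: μ = (z₂·x₁ − z₁·x₂)/(z₂ − z₁) = (0.9154·0.0487 − (-0.4959)·0.343)/1.411 = 0.152.
Then σ = (x₂ − x₁)/(z₂ − z₁) = (0.343 − 0.0487)/1.411 = 0.209.
Precision τ = 1/σ² = 1/0.2085² = 23.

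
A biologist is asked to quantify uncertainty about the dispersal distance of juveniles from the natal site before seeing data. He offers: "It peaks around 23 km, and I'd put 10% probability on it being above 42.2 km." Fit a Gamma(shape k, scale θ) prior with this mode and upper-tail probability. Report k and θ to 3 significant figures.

Gamma(k,θ) with k>1 has mode (k−1)θ, so θ = 23/(k−1).
Need P(X < 42.2) = 0.9 with θ tied to k this way. Start at k = 2, θ = 23: P(X<42.2) ≈ 0.547.
Too low — raise k to concentrate. Iterating converges to k ≈ 6.18.
Then θ = 23/(6.18−1) ≈ 4.44.

k ≈ 6.18, θ ≈ 4.44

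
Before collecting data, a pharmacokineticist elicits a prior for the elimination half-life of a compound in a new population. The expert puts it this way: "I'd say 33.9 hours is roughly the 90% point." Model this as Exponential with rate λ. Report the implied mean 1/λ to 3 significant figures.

mean ≈ 14.7 hours

P(T < 33.9) = 1 − e^(−λ·33.9) = 0.9, so λ = −ln(1−0.9)/33.9 = −ln(0.1)/33.9 = 0.0679.
Mean = 1/λ = 14.7 hours.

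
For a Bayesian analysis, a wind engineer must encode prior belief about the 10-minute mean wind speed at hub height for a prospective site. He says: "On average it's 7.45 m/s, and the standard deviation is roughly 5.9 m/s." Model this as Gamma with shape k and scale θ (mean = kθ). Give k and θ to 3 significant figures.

For Gamma(k, scale θ): mean = kθ, variance = kθ², so CV = 1/√k.
CV = SD/mean = 5.9/7.45 = 0.7919, hence k = 1/CV² = 1.59.
Then θ = mean/k = 7.45/1.59 = 4.67.

k ≈ 1.59, θ ≈ 4.67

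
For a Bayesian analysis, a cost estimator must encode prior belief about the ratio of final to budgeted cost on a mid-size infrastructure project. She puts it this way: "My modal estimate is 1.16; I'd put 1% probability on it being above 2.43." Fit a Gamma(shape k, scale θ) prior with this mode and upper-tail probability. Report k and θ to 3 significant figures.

Gamma(k,θ) with k>1 has mode (k−1)θ, so θ = 1.16/(k−1).
Need P(X < 2.43) = 0.99 with θ tied to k this way. Start at k = 2, θ = 1.16: P(X<2.43) ≈ 0.619.
Too low — raise k to concentrate. Iterating converges to k ≈ 9.9.
Then θ = 1.16/(9.9−1) ≈ 0.13.

k ≈ 9.9, θ ≈ 0.13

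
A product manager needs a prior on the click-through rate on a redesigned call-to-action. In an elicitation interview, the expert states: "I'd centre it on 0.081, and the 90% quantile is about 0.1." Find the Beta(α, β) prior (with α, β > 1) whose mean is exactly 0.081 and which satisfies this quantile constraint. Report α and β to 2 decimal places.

α ≈ 28.70, β ≈ 325.67

With mean 0.081 fixed, write α = 0.081s, β = 0.919s where s = α+β.
Need P(θ < 0.1) = 0.9 under Beta(0.081s, 0.919s). Normal approximation: (q−m)/√(m(1−m)/s) ≈ z_{0.9} = 1.28, so s ≈ 0.081·0.919·(1.28)²/(0.1−0.081)² = 338.7.
At s = 338.7: P(θ<0.1) ≈ 0.895. Adjusting to match 0.9 gives s ≈ 354.38.
So α = 0.081·354.38 ≈ 28.70, β = 0.919·354.38 ≈ 325.67.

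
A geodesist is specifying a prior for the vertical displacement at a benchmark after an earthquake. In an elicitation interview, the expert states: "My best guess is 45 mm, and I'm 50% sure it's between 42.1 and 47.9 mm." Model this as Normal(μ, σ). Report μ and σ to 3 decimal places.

μ = 45.000, σ = 4.300

A symmetric 50% interval runs μ ± z·σ with z = 0.6745.
Half-width = 2.9, so σ = 2.9/0.6745 = 4.300.
μ is the stated best guess, 45.000.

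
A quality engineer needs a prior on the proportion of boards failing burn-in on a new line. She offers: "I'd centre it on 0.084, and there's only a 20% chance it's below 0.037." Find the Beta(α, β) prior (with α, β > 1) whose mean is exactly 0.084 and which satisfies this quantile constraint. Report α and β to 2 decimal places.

α ≈ 2.07, β ≈ 22.54

With mean 0.084 fixed, write α = 0.084s, β = 0.916s where s = α+β.
Need P(θ < 0.037) = 0.2 under Beta(0.084s, 0.916s). Normal approximation: (q−m)/√(m(1−m)/s) ≈ z_{0.2} = -0.842, so s ≈ 0.084·0.916·(-0.842)²/(0.037−0.084)² = 24.7.
At s = 24.7: P(θ<0.037) ≈ 0.200. Adjusting to match 0.2 gives s ≈ 24.61.
So α = 0.084·24.61 ≈ 2.07, β = 0.916·24.61 ≈ 22.54.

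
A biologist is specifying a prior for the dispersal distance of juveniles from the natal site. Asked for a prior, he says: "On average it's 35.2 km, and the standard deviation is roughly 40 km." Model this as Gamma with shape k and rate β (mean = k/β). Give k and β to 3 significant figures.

For Gamma(k, rate β): mean = k/β, variance = k/β², so CV = 1/√k.
CV = SD/mean = 40/35.2 = 1.136, hence k = 1/CV² = 0.774.
Then β = k/mean = 0.774/35.2 = 0.022.

k ≈ 0.774, β ≈ 0.022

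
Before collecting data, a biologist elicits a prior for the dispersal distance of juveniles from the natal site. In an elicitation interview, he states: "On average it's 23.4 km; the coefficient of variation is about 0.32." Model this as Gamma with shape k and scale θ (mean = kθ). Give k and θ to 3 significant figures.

k ≈ 9.77, θ ≈ 2.4

For Gamma(k, scale θ): mean = kθ, variance = kθ², so CV = 1/√k.
CV = 0.32, hence k = 1/CV² = 9.77.
Then θ = mean/k = 23.4/9.77 = 2.4.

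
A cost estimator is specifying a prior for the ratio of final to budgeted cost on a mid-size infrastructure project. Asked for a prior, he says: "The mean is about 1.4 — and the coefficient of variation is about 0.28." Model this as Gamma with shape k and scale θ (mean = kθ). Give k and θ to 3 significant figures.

k ≈ 12.8, θ ≈ 0.11

For Gamma(k, scale θ): mean = kθ, variance = kθ², so CV = 1/√k.
CV = 0.28, hence k = 1/CV² = 12.8.
Then θ = mean/k = 1.4/12.8 = 0.11.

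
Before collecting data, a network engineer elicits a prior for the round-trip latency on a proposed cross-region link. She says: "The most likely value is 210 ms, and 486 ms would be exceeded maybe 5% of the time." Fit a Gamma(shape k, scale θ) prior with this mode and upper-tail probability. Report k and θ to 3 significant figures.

Gamma(k,θ) with k>1 has mode (k−1)θ, so θ = 210/(k−1).
Need P(X < 486) = 0.95 with θ tied to k this way. Start at k = 2, θ = 210: P(X<486) ≈ 0.672.
Too low — raise k to concentrate. Iterating converges to k ≈ 4.89.
Then θ = 210/(4.89−1) ≈ 54.

k ≈ 4.89, θ ≈ 54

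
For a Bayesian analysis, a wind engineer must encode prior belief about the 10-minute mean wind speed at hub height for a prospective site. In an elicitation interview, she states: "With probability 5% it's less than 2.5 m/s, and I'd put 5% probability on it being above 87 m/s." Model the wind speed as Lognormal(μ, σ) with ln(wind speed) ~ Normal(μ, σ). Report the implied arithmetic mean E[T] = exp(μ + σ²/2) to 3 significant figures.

If T ~ Lognormal(μ,σ) then ln T ~ Normal(μ,σ), so the p-quantile of ln T is μ + z_p·σ.
ln(2.5) = 0.9163 and ln(87) = 4.466; z_{0.05} = -1.645, z_{0.95} = 1.645.
σ = (4.466 − 0.9163)/(1.645 − (-1.645)) = 1.079.
μ = 0.9163 − (-1.645)·1.079 = 2.691.
E[T] = exp(μ + σ²/2) = exp(2.691 + 0.5821) = 26.4 m/s.

E[T] ≈ 26.4 m/s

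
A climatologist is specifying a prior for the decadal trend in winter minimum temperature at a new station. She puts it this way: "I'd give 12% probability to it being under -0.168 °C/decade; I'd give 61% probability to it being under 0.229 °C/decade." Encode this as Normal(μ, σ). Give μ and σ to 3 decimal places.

μ = 0.153, σ = 0.273

For Normal(μ,σ), the p-quantile is μ + z_p·σ. Here z_{0.12} = -1.175, z_{0.61} = 0.2793.
So -0.168 = μ − 1.175σ and 0.229 = μ + 0.2793σ.
Subtracting: σ = (0.229 − -0.168)/(0.2793 − (-1.175)) = 0.273.
Then μ = -0.168 − (-1.175)·0.273 = 0.153.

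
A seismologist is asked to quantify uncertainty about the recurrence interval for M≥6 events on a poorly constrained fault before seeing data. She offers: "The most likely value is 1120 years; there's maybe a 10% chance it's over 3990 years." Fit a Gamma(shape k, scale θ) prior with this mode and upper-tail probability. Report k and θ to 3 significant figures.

k ≈ 2.16, θ ≈ 968

Gamma(k,θ) with k>1 has mode (k−1)θ, so θ = 1120/(k−1).
Need P(X < 3990) = 0.9 with θ tied to k this way. Start at k = 2, θ = 1120: P(X<3990) ≈ 0.871.
Too low — raise k to concentrate. Iterating converges to k ≈ 2.16.
Then θ = 1120/(2.16−1) ≈ 968.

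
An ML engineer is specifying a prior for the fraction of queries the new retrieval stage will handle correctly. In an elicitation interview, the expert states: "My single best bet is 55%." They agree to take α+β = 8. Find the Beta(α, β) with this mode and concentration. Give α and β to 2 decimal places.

α = 4.30, β = 3.70

For α,β > 1 the Beta mode is (α−1)/(α+β−2). With α+β = 8, the mode is (α−1)/6.
Set (α−1)/6 = 0.55 → α = 1 + 0.55·6 = 4.30.
β = 8 − α = 3.70.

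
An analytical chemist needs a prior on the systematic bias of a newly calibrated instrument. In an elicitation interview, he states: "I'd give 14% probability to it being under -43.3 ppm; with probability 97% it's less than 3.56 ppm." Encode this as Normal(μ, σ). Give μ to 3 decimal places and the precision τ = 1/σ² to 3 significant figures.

μ = -26.204, τ = 0.00399

The p-quantile of Normal(μ,σ) is μ + z_p·σ, with z_{0.14} = -1.08 and z_{0.97} = 1.881.
Eliminate σ: μ = (z₂·x₁ − z₁·x₂)/(z₂ − z₁) = (1.881·-43.3 − (-1.08)·3.56)/2.961 = -26.204.
Then σ = (x₂ − x₁)/(z₂ − z₁) = (3.56 − -43.3)/2.961 = 15.825.
Precision τ = 1/σ² = 1/15.83² = 0.00399.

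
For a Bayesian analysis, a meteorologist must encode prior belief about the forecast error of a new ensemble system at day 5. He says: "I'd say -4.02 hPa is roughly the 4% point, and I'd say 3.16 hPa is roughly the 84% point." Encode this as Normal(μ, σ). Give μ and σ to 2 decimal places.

The p-quantile of Normal(μ,σ) is μ + z_p·σ, with z_{0.04} = -1.751 and z_{0.84} = 0.9945.
Eliminate σ: μ = (z₂·x₁ − z₁·x₂)/(z₂ − z₁) = (0.9945·-4.02 − (-1.751)·3.16)/2.745 = 0.56.
Then σ = (x₂ − x₁)/(z₂ − z₁) = (3.16 − -4.02)/2.745 = 2.62.

μ = 0.56, σ = 2.62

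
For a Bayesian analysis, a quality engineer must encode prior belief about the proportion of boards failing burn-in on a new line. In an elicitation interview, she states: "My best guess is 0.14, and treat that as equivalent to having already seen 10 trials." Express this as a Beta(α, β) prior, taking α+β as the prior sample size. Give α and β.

α = 1.4, β = 8.6

Under the effective-sample-size interpretation, Beta(α, β) has prior mean α/(α+β) and prior sample size α+β.
So α+β = 10 and α/(α+β) = 0.14, giving α = 0.14·10 = 1.4 and β = 10 − 1.4 = 8.6.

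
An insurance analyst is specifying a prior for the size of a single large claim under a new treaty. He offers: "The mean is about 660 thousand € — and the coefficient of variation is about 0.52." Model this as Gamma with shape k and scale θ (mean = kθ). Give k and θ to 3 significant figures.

For Gamma(k, scale θ): mean = kθ, variance = kθ², so CV = 1/√k.
CV = 0.52, hence k = 1/CV² = 3.7.
Then θ = mean/k = 660/3.7 = 178.

k ≈ 3.7, θ ≈ 178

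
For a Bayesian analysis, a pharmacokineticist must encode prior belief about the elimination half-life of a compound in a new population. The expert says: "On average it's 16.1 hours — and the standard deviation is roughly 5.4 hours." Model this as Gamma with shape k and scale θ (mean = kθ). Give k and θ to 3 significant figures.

For Gamma(k, scale θ): mean = kθ, variance = kθ², so CV = 1/√k.
CV = SD/mean = 5.4/16.1 = 0.3354, hence k = 1/CV² = 8.89.
Then θ = mean/k = 16.1/8.89 = 1.81.

k ≈ 8.89, θ ≈ 1.81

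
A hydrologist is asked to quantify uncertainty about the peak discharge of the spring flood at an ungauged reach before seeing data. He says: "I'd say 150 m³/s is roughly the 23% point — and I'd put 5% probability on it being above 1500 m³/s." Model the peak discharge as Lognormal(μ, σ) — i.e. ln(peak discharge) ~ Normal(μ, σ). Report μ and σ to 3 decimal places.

μ ≈ 5.724, σ ≈ 0.966

If T ~ Lognormal(μ,σ) then ln T ~ Normal(μ,σ), so the p-quantile of ln T is μ + z_p·σ.
ln(150) = 5.011 and ln(1500) = 7.313; z_{0.23} = -0.7388, z_{0.95} = 1.645.
σ = (7.313 − 5.011)/(1.645 − (-0.7388)) = 0.966.
μ = 5.011 − (-0.7388)·0.966 = 5.724.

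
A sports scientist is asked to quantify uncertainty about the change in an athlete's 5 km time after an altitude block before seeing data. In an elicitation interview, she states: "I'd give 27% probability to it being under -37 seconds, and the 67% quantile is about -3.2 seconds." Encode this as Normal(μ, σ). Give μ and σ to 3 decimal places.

The p-quantile of Normal(μ,σ) is μ + z_p·σ, with z_{0.27} = -0.6128 and z_{0.67} = 0.4399.
Eliminate σ: μ = (z₂·x₁ − z₁·x₂)/(z₂ − z₁) = (0.4399·-37 − (-0.6128)·-3.2)/1.053 = -17.324.
Then σ = (x₂ − x₁)/(z₂ − z₁) = (-3.2 − -37)/1.053 = 32.107.

μ = -17.324, σ = 32.107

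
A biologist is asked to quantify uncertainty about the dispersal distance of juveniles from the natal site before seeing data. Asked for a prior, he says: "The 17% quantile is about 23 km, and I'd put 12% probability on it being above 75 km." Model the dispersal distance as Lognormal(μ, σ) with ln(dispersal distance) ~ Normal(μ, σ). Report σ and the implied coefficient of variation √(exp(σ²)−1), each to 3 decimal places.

If T ~ Lognormal(μ,σ) then ln T ~ Normal(μ,σ), so the p-quantile of ln T is μ + z_p·σ.
ln(23) = 3.135 and ln(75) = 4.317; z_{0.17} = -0.9542, z_{0.88} = 1.175.
σ = (4.317 − 3.135)/(1.175 − (-0.9542)) = 0.555.
μ = 3.135 − (-0.9542)·0.555 = 3.665.
CV = √(exp(σ²)−1) = √(exp(0.3082)−1) = 0.601.

σ ≈ 0.555, CV ≈ 0.601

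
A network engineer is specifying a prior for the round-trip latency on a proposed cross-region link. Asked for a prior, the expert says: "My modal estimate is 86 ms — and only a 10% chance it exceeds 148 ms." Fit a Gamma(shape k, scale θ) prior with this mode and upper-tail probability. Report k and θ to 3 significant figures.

Gamma(k,θ) with k>1 has mode (k−1)θ, so θ = 86/(k−1).
Need P(X < 148) = 0.9 with θ tied to k this way. Start at k = 2, θ = 86: P(X<148) ≈ 0.513.
Too low — raise k to concentrate. Iterating converges to k ≈ 7.43.
Then θ = 86/(7.43−1) ≈ 13.4.

k ≈ 7.43, θ ≈ 13.4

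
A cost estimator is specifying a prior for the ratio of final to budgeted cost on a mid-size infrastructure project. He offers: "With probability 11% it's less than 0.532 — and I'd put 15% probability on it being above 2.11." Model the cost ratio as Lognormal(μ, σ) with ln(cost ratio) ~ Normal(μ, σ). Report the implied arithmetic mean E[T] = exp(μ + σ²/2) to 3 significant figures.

If T ~ Lognormal(μ,σ) then ln T ~ Normal(μ,σ), so the p-quantile of ln T is μ + z_p·σ.
ln(0.532) = -0.6311 and ln(2.11) = 0.7467; z_{0.11} = -1.227, z_{0.85} = 1.036.
σ = (0.7467 − -0.6311)/(1.036 − (-1.227)) = 0.609.
μ = -0.6311 − (-1.227)·0.609 = 0.116.
E[T] = exp(μ + σ²/2) = exp(0.116 + 0.1853) = 1.35.

E[T] ≈ 1.35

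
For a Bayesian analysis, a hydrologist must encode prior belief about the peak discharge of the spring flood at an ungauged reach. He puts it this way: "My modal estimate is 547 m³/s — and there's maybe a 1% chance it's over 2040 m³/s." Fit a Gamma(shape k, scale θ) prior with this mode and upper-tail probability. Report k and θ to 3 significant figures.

Gamma(k,θ) with k>1 has mode (k−1)θ, so θ = 547/(k−1).
Need P(X < 2040) = 0.99 with θ tied to k this way. Start at k = 2, θ = 547: P(X<2040) ≈ 0.886.
Too low — raise k to concentrate. Iterating converges to k ≈ 3.46.
Then θ = 547/(3.46−1) ≈ 222.

k ≈ 3.46, θ ≈ 222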